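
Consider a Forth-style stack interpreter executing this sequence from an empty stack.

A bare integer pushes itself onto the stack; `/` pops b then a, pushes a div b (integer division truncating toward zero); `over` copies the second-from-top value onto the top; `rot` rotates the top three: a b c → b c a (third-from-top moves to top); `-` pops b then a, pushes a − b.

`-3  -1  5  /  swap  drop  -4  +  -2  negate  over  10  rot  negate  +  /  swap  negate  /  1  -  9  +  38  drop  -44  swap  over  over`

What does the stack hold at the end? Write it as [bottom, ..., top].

[-44, 8, -44, 8]

-3     : -3
-1     : -3 -1
5      : -3 -1 5
/      : -3 0
swap   : 0 -3
drop   : 0
-4     : 0 -4
+      : -4
-2     : -4 -2
negate : -4 2
over   : -4 2 -4
10     : -4 2 -4 10
rot    : -4 -4 10 2
negate : -4 -4 10 -2
+      : -4 -4 8
/      : -4 0
swap   : 0 -4
negate : 0 4
/      : 0
1      : 0 1
-      : -1
9      : -1 9
+      : 8
38     : 8 38
drop   : 8
-44    : 8 -44
swap   : -44 8
over   : -44 8 -44
over   : -44 8 -44 8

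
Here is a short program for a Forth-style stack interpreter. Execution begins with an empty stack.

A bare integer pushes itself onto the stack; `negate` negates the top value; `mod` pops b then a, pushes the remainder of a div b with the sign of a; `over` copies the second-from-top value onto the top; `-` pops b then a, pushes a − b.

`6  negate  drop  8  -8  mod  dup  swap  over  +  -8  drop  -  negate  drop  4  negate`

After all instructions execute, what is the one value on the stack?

6      -> [6]
negate -> [-6]
drop   -> []
8      -> [8]
-8     -> [8, -8]
mod    -> [0]
dup    -> [0, 0]
swap   -> [0, 0]
over   -> [0, 0, 0]
+      -> [0, 0]
-8     -> [0, 0, -8]
drop   -> [0, 0]
-      -> [0]
negate -> [0]
drop   -> []
4      -> [4]
negate -> [-4]

-4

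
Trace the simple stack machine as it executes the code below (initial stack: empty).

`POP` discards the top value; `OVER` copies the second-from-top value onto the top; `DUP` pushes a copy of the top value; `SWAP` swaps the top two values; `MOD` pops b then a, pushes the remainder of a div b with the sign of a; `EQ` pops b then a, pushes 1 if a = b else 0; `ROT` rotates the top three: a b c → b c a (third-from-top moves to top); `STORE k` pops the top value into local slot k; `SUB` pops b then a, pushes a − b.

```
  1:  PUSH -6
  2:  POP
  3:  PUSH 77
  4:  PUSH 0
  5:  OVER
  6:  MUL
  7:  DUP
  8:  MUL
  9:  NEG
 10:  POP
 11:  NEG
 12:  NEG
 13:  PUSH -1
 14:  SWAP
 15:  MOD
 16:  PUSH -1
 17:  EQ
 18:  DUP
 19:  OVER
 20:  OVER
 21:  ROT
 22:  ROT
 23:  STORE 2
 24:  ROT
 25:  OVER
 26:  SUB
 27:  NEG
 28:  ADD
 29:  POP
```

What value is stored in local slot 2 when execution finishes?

PUSH -6 : [-6]
POP     : []
PUSH 77 : [77]
PUSH 0  : [77, 0]
OVER    : [77, 0, 77]
MUL     : [77, 0]
DUP     : [77, 0, 0]
MUL     : [77, 0]
NEG     : [77, 0]
POP     : [77]
NEG     : [-77]
NEG     : [77]
PUSH -1 : [77, -1]
SWAP    : [-1, 77]
MOD     : [-1]
PUSH -1 : [-1, -1]
EQ      : [1]
DUP     : [1, 1]
OVER    : [1, 1, 1]
OVER    : [1, 1, 1, 1]
ROT     : [1, 1, 1, 1]
ROT     : [1, 1, 1, 1]
STORE 2 : [1, 1, 1]
ROT     : [1, 1, 1]
OVER    : [1, 1, 1, 1]
SUB     : [1, 1, 0]
NEG     : [1, 1, 0]
ADD     : [1, 1]
POP     : [1]

1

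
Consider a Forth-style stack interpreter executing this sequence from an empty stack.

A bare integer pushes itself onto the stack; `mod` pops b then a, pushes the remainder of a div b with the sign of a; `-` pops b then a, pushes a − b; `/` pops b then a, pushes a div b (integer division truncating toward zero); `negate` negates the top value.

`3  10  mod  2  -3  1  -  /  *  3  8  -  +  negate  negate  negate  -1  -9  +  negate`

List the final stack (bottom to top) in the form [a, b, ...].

3       [3]
10      [3, 10]
mod     [3]
2       [3, 2]
-3      [3, 2, -3]
1       [3, 2, -3, 1]
-       [3, 2, -4]
/       [3, 0]
*       [0]
3       [0, 3]
8       [0, 3, 8]
-       [0, -5]
+       [-5]
negate  [5]
negate  [-5]
negate  [5]
-1      [5, -1]
-9      [5, -1, -9]
+       [5, -10]
negate  [5, 10]

[5, 10]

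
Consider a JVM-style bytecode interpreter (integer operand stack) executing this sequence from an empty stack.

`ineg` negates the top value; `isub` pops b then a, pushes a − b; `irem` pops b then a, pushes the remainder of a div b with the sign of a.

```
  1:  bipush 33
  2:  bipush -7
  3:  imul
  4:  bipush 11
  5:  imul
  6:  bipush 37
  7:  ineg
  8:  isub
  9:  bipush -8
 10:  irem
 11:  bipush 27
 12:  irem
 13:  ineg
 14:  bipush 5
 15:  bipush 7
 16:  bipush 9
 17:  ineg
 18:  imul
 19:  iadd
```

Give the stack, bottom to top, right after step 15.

[0, 5, 7]

bipush 33 : 33
bipush -7 : 33 -7
imul      : -231
bipush 11 : -231 11
imul      : -2541
bipush 37 : -2541 37
ineg      : -2541 -37
isub      : -2504
bipush -8 : -2504 -8
irem      : 0
bipush 27 : 0 27
irem      : 0
ineg      : 0
bipush 5  : 0 5
bipush 7  : 0 5 7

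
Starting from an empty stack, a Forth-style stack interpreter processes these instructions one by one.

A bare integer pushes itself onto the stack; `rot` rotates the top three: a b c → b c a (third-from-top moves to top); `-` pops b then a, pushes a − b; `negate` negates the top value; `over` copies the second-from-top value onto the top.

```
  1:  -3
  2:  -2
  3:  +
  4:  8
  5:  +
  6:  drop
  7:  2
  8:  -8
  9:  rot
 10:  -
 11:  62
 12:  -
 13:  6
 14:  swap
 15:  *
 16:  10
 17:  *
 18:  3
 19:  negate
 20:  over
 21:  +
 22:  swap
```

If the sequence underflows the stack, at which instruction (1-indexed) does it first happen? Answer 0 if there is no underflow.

9

-3   : [-3]
-2   : [-3, -2]
+    : [-5]
8    : [-5, 8]
+    : [3]
drop : []
2    : [2]
-8   : [2, -8]
rot  — needs 3 operands, stack has 2 → underflow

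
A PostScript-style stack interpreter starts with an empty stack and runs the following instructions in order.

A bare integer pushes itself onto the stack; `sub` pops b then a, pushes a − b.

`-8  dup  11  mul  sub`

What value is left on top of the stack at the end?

-8  → [-8]
dup → [-8, -8]
11  → [-8, -8, 11]
mul → [-8, -88]
sub → [80]

80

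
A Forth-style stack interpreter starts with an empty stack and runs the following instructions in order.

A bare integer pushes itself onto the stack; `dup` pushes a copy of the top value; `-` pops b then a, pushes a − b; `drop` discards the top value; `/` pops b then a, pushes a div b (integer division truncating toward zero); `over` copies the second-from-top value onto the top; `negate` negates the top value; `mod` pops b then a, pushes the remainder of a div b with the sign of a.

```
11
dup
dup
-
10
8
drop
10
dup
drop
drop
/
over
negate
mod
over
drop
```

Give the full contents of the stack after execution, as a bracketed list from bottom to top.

11      [11]
dup     [11, 11]
dup     [11, 11, 11]
-       [11, 0]
10      [11, 0, 10]
8       [11, 0, 10, 8]
drop    [11, 0, 10]
10      [11, 0, 10, 10]
dup     [11, 0, 10, 10, 10]
drop    [11, 0, 10, 10]
drop    [11, 0, 10]
/       [11, 0]
over    [11, 0, 11]
negate  [11, 0, -11]
mod     [11, 0]
over    [11, 0, 11]
drop    [11, 0]

[11, 0]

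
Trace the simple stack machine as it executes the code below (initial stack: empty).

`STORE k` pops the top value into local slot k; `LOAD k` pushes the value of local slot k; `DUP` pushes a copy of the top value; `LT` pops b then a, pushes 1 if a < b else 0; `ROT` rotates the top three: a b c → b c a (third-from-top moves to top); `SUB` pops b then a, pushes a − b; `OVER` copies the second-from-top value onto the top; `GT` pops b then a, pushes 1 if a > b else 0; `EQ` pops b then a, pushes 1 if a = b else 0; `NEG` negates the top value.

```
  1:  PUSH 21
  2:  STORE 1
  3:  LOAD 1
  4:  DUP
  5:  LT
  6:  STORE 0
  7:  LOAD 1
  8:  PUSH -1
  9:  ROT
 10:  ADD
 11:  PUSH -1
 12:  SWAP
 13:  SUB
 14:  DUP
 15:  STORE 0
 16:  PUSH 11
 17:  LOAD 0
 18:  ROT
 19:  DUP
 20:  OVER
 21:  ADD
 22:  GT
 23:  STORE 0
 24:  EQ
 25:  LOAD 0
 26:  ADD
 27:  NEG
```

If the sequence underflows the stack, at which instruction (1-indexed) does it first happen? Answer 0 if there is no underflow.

9

PUSH 21 -> 21
STORE 1 -> (empty)
LOAD 1  -> 21
DUP     -> 21 21
LT      -> 0
STORE 0 -> (empty)
LOAD 1  -> 21
PUSH -1 -> 21 -1
ROT  — needs 3 operands, stack has 2 → underflow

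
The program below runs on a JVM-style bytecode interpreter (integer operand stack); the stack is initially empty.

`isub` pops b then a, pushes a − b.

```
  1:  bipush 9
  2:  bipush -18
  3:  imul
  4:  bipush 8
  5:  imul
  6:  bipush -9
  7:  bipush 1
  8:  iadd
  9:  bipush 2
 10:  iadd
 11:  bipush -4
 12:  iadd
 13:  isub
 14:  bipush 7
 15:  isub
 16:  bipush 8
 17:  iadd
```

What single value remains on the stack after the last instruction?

-1285

bipush 9   : [9]
bipush -18 : [9, -18]
imul       : [-162]
bipush 8   : [-162, 8]
imul       : [-1296]
bipush -9  : [-1296, -9]
bipush 1   : [-1296, -9, 1]
iadd       : [-1296, -8]
bipush 2   : [-1296, -8, 2]
iadd       : [-1296, -6]
bipush -4  : [-1296, -6, -4]
iadd       : [-1296, -10]
isub       : [-1286]
bipush 7   : [-1286, 7]
isub       : [-1293]
bipush 8   : [-1293, 8]
iadd       : [-1285]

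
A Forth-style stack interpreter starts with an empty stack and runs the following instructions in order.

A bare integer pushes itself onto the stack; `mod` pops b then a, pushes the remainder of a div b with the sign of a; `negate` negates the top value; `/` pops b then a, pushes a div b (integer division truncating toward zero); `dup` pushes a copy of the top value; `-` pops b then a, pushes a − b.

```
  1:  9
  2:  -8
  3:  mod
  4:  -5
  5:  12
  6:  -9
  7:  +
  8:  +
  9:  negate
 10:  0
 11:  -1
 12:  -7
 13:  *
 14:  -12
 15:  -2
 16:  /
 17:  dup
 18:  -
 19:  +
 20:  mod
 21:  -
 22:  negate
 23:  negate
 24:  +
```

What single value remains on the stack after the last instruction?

3

9      : 9
-8     : 9 -8
mod    : 1
-5     : 1 -5
12     : 1 -5 12
-9     : 1 -5 12 -9
+      : 1 -5 3
+      : 1 -2
negate : 1 2
0      : 1 2 0
-1     : 1 2 0 -1
-7     : 1 2 0 -1 -7
*      : 1 2 0 7
-12    : 1 2 0 7 -12
-2     : 1 2 0 7 -12 -2
/      : 1 2 0 7 6
dup    : 1 2 0 7 6 6
-      : 1 2 0 7 0
+      : 1 2 0 7
mod    : 1 2 0
-      : 1 2
negate : 1 -2
negate : 1 2
+      : 3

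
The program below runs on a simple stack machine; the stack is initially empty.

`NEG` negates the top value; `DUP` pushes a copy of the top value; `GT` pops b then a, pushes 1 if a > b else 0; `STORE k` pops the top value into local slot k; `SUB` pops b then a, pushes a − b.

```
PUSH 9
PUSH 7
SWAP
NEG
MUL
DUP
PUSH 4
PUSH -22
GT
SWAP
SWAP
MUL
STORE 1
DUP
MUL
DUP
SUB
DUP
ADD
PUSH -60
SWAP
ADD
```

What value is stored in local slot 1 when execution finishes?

-63

PUSH 9   → 9
PUSH 7   → 9 7
SWAP     → 7 9
NEG      → 7 -9
MUL      → -63
DUP      → -63 -63
PUSH 4   → -63 -63 4
PUSH -22 → -63 -63 4 -22
GT       → -63 -63 1
SWAP     → -63 1 -63
SWAP     → -63 -63 1
MUL      → -63 -63
STORE 1  → -63
DUP      → -63 -63
MUL      → 3969
DUP      → 3969 3969
SUB      → 0
DUP      → 0 0
ADD      → 0
PUSH -60 → 0 -60
SWAP     → -60 0
ADD      → -60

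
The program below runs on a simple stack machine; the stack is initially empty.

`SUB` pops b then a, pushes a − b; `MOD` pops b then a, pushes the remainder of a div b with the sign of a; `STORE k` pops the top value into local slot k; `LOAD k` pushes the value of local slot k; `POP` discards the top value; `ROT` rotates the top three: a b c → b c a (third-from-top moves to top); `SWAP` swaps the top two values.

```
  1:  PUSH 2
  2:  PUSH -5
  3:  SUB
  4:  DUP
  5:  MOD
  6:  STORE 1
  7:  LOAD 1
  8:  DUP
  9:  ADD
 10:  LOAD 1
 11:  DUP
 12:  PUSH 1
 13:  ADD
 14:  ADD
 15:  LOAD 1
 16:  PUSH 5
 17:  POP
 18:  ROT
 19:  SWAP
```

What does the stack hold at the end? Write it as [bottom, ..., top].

PUSH 2  -> 2
PUSH -5 -> 2 -5
SUB     -> 7
DUP     -> 7 7
MOD     -> 0
STORE 1 -> (empty)
LOAD 1  -> 0
DUP     -> 0 0
ADD     -> 0
LOAD 1  -> 0 0
DUP     -> 0 0 0
PUSH 1  -> 0 0 0 1
ADD     -> 0 0 1
ADD     -> 0 1
LOAD 1  -> 0 1 0
PUSH 5  -> 0 1 0 5
POP     -> 0 1 0
ROT     -> 1 0 0
SWAP    -> 1 0 0

[1, 0, 0]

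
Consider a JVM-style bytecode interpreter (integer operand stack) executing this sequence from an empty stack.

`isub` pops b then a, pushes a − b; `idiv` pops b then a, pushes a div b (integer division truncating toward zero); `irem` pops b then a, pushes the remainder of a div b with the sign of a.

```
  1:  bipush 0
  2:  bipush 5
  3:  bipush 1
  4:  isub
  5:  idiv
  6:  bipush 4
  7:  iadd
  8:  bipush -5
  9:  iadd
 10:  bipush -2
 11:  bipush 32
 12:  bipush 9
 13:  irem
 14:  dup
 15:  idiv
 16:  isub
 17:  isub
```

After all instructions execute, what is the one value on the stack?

bipush 0  : [0]
bipush 5  : [0, 5]
bipush 1  : [0, 5, 1]
isub      : [0, 4]
idiv      : [0]
bipush 4  : [0, 4]
iadd      : [4]
bipush -5 : [4, -5]
iadd      : [-1]
bipush -2 : [-1, -2]
bipush 32 : [-1, -2, 32]
bipush 9  : [-1, -2, 32, 9]
irem      : [-1, -2, 5]
dup       : [-1, -2, 5, 5]
idiv      : [-1, -2, 1]
isub      : [-1, -3]
isub      : [2]

2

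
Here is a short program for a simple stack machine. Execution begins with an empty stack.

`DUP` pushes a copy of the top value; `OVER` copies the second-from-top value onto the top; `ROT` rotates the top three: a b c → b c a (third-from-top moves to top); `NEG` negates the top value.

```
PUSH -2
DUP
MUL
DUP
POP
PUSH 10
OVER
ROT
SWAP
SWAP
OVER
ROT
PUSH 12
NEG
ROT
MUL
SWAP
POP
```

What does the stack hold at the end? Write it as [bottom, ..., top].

[10, 4, -48]

PUSH -2 -> [-2]
DUP     -> [-2, -2]
MUL     -> [4]
DUP     -> [4, 4]
POP     -> [4]
PUSH 10 -> [4, 10]
OVER    -> [4, 10, 4]
ROT     -> [10, 4, 4]
SWAP    -> [10, 4, 4]
SWAP    -> [10, 4, 4]
OVER    -> [10, 4, 4, 4]
ROT     -> [10, 4, 4, 4]
PUSH 12 -> [10, 4, 4, 4, 12]
NEG     -> [10, 4, 4, 4, -12]
ROT     -> [10, 4, 4, -12, 4]
MUL     -> [10, 4, 4, -48]
SWAP    -> [10, 4, -48, 4]
POP     -> [10, 4, -48]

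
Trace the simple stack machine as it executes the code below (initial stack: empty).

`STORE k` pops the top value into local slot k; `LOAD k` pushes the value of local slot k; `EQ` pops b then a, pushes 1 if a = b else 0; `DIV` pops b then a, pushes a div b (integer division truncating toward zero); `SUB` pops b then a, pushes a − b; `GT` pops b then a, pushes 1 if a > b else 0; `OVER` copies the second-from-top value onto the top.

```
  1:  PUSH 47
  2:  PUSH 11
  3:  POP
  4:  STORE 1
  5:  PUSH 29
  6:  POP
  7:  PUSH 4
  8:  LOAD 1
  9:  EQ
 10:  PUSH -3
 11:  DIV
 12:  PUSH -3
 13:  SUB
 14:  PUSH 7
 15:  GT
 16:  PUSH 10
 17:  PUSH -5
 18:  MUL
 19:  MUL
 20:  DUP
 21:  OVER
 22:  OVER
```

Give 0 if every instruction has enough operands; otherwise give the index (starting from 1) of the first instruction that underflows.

0

PUSH 47 -> [47]
PUSH 11 -> [47, 11]
POP     -> [47]
STORE 1 -> []
PUSH 29 -> [29]
POP     -> []
PUSH 4  -> [4]
LOAD 1  -> [4, 47]
EQ      -> [0]
PUSH -3 -> [0, -3]
DIV     -> [0]
PUSH -3 -> [0, -3]
SUB     -> [3]
PUSH 7  -> [3, 7]
GT      -> [0]
PUSH 10 -> [0, 10]
PUSH -5 -> [0, 10, -5]
MUL     -> [0, -50]
MUL     -> [0]
DUP     -> [0, 0]
OVER    -> [0, 0, 0]
OVER    -> [0, 0, 0, 0]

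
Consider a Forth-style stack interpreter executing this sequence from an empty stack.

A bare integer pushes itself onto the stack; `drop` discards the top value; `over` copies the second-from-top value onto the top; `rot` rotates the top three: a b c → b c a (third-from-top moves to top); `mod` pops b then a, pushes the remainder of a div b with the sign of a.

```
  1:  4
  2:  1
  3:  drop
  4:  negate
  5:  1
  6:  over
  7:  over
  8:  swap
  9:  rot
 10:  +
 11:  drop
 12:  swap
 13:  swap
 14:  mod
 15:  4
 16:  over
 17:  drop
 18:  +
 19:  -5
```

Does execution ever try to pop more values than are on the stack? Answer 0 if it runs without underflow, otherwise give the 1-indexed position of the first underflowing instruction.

0

4       [4]
1       [4, 1]
drop    [4]
negate  [-4]
1       [-4, 1]
over    [-4, 1, -4]
over    [-4, 1, -4, 1]
swap    [-4, 1, 1, -4]
rot     [-4, 1, -4, 1]
+       [-4, 1, -3]
drop    [-4, 1]
swap    [1, -4]
swap    [-4, 1]
mod     [0]
4       [0, 4]
over    [0, 4, 0]
drop    [0, 4]
+       [4]
-5      [4, -5]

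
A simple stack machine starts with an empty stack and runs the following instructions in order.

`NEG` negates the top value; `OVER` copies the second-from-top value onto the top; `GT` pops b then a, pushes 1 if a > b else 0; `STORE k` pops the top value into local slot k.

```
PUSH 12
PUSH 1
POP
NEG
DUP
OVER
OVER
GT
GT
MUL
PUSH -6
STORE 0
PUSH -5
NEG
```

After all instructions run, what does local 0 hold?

PUSH 12  12
PUSH 1   12 1
POP      12
NEG      -12
DUP      -12 -12
OVER     -12 -12 -12
OVER     -12 -12 -12 -12
GT       -12 -12 0
GT       -12 0
MUL      0
PUSH -6  0 -6
STORE 0  0
PUSH -5  0 -5
NEG      0 5

-6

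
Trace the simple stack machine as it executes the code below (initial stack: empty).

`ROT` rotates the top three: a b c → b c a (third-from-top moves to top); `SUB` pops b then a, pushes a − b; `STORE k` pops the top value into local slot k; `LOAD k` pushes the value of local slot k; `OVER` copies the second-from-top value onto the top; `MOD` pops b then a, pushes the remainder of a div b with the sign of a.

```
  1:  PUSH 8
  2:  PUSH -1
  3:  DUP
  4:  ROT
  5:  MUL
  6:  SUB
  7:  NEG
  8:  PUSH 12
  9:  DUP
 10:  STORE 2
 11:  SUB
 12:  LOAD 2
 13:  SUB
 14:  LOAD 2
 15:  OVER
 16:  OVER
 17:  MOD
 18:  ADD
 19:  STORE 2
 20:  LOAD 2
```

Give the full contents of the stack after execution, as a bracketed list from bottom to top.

PUSH 8  → [8]
PUSH -1 → [8, -1]
DUP     → [8, -1, -1]
ROT     → [-1, -1, 8]
MUL     → [-1, -8]
SUB     → [7]
NEG     → [-7]
PUSH 12 → [-7, 12]
DUP     → [-7, 12, 12]
STORE 2 → [-7, 12]
SUB     → [-19]
LOAD 2  → [-19, 12]
SUB     → [-31]
LOAD 2  → [-31, 12]
OVER    → [-31, 12, -31]
OVER    → [-31, 12, -31, 12]
MOD     → [-31, 12, -7]
ADD     → [-31, 5]
STORE 2 → [-31]
LOAD 2  → [-31, 5]

[-31, 5]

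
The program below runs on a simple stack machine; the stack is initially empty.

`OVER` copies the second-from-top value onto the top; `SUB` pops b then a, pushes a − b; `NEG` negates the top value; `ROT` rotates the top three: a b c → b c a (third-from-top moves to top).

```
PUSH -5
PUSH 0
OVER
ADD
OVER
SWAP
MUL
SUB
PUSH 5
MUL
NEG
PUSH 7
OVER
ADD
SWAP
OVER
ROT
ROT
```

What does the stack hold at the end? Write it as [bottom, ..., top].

[157, 157, 150]

PUSH -5 -> -5
PUSH 0  -> -5 0
OVER    -> -5 0 -5
ADD     -> -5 -5
OVER    -> -5 -5 -5
SWAP    -> -5 -5 -5
MUL     -> -5 25
SUB     -> -30
PUSH 5  -> -30 5
MUL     -> -150
NEG     -> 150
PUSH 7  -> 150 7
OVER    -> 150 7 150
ADD     -> 150 157
SWAP    -> 157 150
OVER    -> 157 150 157
ROT     -> 150 157 157
ROT     -> 157 157 150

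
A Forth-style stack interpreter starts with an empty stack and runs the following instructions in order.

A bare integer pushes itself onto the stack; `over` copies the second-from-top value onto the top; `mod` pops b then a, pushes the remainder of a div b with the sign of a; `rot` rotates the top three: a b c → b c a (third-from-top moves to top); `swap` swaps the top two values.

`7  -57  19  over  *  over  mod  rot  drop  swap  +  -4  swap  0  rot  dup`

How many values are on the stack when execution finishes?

4

7    → [7]
-57  → [7, -57]
19   → [7, -57, 19]
over → [7, -57, 19, -57]
*    → [7, -57, -1083]
over → [7, -57, -1083, -57]
mod  → [7, -57, 0]
rot  → [-57, 0, 7]
drop → [-57, 0]
swap → [0, -57]
+    → [-57]
-4   → [-57, -4]
swap → [-4, -57]
0    → [-4, -57, 0]
rot  → [-57, 0, -4]
dup  → [-57, 0, -4, -4]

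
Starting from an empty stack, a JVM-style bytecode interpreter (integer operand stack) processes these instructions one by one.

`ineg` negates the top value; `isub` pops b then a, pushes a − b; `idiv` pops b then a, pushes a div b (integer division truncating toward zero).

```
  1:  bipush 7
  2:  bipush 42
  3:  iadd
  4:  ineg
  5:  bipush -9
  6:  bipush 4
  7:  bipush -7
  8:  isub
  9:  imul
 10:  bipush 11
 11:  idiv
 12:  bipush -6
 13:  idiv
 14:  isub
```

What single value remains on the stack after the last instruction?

bipush 7   7
bipush 42  7 42
iadd       49
ineg       -49
bipush -9  -49 -9
bipush 4   -49 -9 4
bipush -7  -49 -9 4 -7
isub       -49 -9 11
imul       -49 -99
bipush 11  -49 -99 11
idiv       -49 -9
bipush -6  -49 -9 -6
idiv       -49 1
isub       -50

-50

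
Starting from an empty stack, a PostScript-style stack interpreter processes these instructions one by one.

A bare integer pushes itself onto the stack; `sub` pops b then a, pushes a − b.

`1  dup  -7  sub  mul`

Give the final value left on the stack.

1   -> 1
dup -> 1 1
-7  -> 1 1 -7
sub -> 1 8
mul -> 8

8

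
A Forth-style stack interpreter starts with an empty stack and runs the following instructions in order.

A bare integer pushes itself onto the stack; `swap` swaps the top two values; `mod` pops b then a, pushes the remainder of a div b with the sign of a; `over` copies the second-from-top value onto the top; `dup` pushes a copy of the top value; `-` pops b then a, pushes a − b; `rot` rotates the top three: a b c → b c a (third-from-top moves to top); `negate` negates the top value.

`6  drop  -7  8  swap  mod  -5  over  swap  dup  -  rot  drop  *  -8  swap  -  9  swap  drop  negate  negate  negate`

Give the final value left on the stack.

6      : [6]
drop   : []
-7     : [-7]
8      : [-7, 8]
swap   : [8, -7]
mod    : [1]
-5     : [1, -5]
over   : [1, -5, 1]
swap   : [1, 1, -5]
dup    : [1, 1, -5, -5]
-      : [1, 1, 0]
rot    : [1, 0, 1]
drop   : [1, 0]
*      : [0]
-8     : [0, -8]
swap   : [-8, 0]
-      : [-8]
9      : [-8, 9]
swap   : [9, -8]
drop   : [9]
negate : [-9]
negate : [9]
negate : [-9]

-9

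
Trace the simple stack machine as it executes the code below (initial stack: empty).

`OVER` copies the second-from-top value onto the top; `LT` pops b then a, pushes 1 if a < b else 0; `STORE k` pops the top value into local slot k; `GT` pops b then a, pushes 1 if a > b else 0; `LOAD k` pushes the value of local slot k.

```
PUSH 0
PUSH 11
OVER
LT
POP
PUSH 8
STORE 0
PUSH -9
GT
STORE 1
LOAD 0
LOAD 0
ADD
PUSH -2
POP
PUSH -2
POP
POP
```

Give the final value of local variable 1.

1

PUSH 0   [0]
PUSH 11  [0, 11]
OVER     [0, 11, 0]
LT       [0, 0]
POP      [0]
PUSH 8   [0, 8]
STORE 0  [0]
PUSH -9  [0, -9]
GT       [1]
STORE 1  []
LOAD 0   [8]
LOAD 0   [8, 8]
ADD      [16]
PUSH -2  [16, -2]
POP      [16]
PUSH -2  [16, -2]
POP      [16]
POP      []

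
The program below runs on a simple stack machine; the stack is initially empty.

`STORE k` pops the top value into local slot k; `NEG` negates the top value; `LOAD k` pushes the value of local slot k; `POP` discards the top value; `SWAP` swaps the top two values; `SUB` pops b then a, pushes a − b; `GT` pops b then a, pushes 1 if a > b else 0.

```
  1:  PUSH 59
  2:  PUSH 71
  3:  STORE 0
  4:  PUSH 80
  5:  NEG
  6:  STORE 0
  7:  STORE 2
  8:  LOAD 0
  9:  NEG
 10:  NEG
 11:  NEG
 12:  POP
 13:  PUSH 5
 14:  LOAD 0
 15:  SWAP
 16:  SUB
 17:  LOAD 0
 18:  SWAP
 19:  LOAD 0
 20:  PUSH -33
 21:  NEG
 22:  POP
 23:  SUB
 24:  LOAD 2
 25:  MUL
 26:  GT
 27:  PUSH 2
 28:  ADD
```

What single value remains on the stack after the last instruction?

PUSH 59   59
PUSH 71   59 71
STORE 0   59
PUSH 80   59 80
NEG       59 -80
STORE 0   59
STORE 2   (empty)
LOAD 0    -80
NEG       80
NEG       -80
NEG       80
POP       (empty)
PUSH 5    5
LOAD 0    5 -80
SWAP      -80 5
SUB       -85
LOAD 0    -85 -80
SWAP      -80 -85
LOAD 0    -80 -85 -80
PUSH -33  -80 -85 -80 -33
NEG       -80 -85 -80 33
POP       -80 -85 -80
SUB       -80 -5
LOAD 2    -80 -5 59
MUL       -80 -295
GT        1
PUSH 2    1 2
ADD       3

3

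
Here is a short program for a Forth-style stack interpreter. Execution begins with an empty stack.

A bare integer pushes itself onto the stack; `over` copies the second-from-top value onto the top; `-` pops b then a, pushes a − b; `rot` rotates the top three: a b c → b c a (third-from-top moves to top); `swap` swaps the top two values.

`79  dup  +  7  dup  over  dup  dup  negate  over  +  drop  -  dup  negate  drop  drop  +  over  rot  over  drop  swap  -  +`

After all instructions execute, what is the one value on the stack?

79     -> 79
dup    -> 79 79
+      -> 158
7      -> 158 7
dup    -> 158 7 7
over   -> 158 7 7 7
dup    -> 158 7 7 7 7
dup    -> 158 7 7 7 7 7
negate -> 158 7 7 7 7 -7
over   -> 158 7 7 7 7 -7 7
+      -> 158 7 7 7 7 0
drop   -> 158 7 7 7 7
-      -> 158 7 7 0
dup    -> 158 7 7 0 0
negate -> 158 7 7 0 0
drop   -> 158 7 7 0
drop   -> 158 7 7
+      -> 158 14
over   -> 158 14 158
rot    -> 14 158 158
over   -> 14 158 158 158
drop   -> 14 158 158
swap   -> 14 158 158
-      -> 14 0
+      -> 14

14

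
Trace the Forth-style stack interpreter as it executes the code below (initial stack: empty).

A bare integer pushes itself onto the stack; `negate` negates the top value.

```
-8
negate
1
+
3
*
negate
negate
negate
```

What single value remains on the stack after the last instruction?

-8      -8
negate  8
1       8 1
+       9
3       9 3
*       27
negate  -27
negate  27
negate  -27

-27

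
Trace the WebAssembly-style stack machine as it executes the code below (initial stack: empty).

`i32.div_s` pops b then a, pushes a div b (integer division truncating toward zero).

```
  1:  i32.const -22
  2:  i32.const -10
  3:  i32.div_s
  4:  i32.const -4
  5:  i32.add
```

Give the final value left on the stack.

-2

i32.const -22 : [-22]
i32.const -10 : [-22, -10]
i32.div_s     : [2]
i32.const -4  : [2, -4]
i32.add       : [-2]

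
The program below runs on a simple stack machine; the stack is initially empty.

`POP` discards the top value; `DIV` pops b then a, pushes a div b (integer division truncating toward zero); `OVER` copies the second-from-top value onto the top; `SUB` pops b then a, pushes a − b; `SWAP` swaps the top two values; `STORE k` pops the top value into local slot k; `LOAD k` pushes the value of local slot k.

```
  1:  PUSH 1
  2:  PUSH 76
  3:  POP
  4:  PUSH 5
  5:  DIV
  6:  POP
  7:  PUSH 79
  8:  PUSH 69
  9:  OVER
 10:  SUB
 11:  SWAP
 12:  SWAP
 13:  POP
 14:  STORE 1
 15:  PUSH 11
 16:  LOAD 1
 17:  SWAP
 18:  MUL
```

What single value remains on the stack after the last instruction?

869

PUSH 1  : [1]
PUSH 76 : [1, 76]
POP     : [1]
PUSH 5  : [1, 5]
DIV     : [0]
POP     : []
PUSH 79 : [79]
PUSH 69 : [79, 69]
OVER    : [79, 69, 79]
SUB     : [79, -10]
SWAP    : [-10, 79]
SWAP    : [79, -10]
POP     : [79]
STORE 1 : []
PUSH 11 : [11]
LOAD 1  : [11, 79]
SWAP    : [79, 11]
MUL     : [869]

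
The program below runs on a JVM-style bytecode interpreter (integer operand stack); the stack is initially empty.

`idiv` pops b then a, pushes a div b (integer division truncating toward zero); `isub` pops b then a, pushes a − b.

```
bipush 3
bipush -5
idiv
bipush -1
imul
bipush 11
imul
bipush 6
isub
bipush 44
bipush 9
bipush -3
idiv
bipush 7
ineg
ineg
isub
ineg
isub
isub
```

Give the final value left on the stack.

bipush 3  -> [3]
bipush -5 -> [3, -5]
idiv      -> [0]
bipush -1 -> [0, -1]
imul      -> [0]
bipush 11 -> [0, 11]
imul      -> [0]
bipush 6  -> [0, 6]
isub      -> [-6]
bipush 44 -> [-6, 44]
bipush 9  -> [-6, 44, 9]
bipush -3 -> [-6, 44, 9, -3]
idiv      -> [-6, 44, -3]
bipush 7  -> [-6, 44, -3, 7]
ineg      -> [-6, 44, -3, -7]
ineg      -> [-6, 44, -3, 7]
isub      -> [-6, 44, -10]
ineg      -> [-6, 44, 10]
isub      -> [-6, 34]
isub      -> [-40]

-40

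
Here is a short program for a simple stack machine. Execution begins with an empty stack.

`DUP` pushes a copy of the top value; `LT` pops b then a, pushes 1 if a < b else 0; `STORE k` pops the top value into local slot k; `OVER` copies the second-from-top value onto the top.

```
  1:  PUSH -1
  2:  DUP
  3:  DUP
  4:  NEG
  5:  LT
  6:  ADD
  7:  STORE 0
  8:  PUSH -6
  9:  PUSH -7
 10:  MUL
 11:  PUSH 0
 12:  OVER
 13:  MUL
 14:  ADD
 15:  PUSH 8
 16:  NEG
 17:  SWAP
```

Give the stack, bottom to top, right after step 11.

[42, 0]

PUSH -1  -1
DUP      -1 -1
DUP      -1 -1 -1
NEG      -1 -1 1
LT       -1 1
ADD      0
STORE 0  (empty)
PUSH -6  -6
PUSH -7  -6 -7
MUL      42
PUSH 0   42 0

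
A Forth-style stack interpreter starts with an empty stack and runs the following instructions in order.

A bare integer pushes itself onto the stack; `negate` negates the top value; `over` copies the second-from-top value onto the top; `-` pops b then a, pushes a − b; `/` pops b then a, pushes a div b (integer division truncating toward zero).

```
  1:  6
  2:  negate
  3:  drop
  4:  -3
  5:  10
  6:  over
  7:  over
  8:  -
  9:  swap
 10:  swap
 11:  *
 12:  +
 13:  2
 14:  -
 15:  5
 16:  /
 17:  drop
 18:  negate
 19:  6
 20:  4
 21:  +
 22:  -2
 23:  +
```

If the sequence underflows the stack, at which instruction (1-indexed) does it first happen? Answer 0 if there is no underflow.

6      : [6]
negate : [-6]
drop   : []
-3     : [-3]
10     : [-3, 10]
over   : [-3, 10, -3]
over   : [-3, 10, -3, 10]
-      : [-3, 10, -13]
swap   : [-3, -13, 10]
swap   : [-3, 10, -13]
*      : [-3, -130]
+      : [-133]
2      : [-133, 2]
-      : [-135]
5      : [-135, 5]
/      : [-27]
drop   : []
negate  — needs 1 operand, stack has 0 → underflow

18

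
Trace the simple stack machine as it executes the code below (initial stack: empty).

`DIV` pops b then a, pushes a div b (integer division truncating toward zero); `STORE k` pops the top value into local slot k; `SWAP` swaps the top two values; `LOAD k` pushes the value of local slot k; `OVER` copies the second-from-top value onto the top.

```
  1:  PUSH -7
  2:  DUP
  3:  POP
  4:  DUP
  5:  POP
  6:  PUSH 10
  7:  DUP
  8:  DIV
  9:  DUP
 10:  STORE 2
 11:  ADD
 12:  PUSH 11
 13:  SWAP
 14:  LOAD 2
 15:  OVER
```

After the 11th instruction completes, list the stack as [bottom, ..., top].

PUSH -7  [-7]
DUP      [-7, -7]
POP      [-7]
DUP      [-7, -7]
POP      [-7]
PUSH 10  [-7, 10]
DUP      [-7, 10, 10]
DIV      [-7, 1]
DUP      [-7, 1, 1]
STORE 2  [-7, 1]
ADD      [-6]

[-6]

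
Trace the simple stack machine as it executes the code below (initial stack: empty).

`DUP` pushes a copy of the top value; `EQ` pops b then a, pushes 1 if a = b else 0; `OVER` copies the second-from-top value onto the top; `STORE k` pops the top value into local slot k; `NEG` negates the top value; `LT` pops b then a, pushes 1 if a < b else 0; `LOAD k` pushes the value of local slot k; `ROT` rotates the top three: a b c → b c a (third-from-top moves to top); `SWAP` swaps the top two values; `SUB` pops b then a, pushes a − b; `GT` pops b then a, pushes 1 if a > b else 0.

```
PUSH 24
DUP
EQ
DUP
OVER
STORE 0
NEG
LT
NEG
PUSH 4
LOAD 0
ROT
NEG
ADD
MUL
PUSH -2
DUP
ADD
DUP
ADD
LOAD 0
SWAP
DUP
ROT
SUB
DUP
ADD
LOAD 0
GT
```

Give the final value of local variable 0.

PUSH 24 : [24]
DUP     : [24, 24]
EQ      : [1]
DUP     : [1, 1]
OVER    : [1, 1, 1]
STORE 0 : [1, 1]
NEG     : [1, -1]
LT      : [0]
NEG     : [0]
PUSH 4  : [0, 4]
LOAD 0  : [0, 4, 1]
ROT     : [4, 1, 0]
NEG     : [4, 1, 0]
ADD     : [4, 1]
MUL     : [4]
PUSH -2 : [4, -2]
DUP     : [4, -2, -2]
ADD     : [4, -4]
DUP     : [4, -4, -4]
ADD     : [4, -8]
LOAD 0  : [4, -8, 1]
SWAP    : [4, 1, -8]
DUP     : [4, 1, -8, -8]
ROT     : [4, -8, -8, 1]
SUB     : [4, -8, -9]
DUP     : [4, -8, -9, -9]
ADD     : [4, -8, -18]
LOAD 0  : [4, -8, -18, 1]
GT      : [4, -8, 0]

1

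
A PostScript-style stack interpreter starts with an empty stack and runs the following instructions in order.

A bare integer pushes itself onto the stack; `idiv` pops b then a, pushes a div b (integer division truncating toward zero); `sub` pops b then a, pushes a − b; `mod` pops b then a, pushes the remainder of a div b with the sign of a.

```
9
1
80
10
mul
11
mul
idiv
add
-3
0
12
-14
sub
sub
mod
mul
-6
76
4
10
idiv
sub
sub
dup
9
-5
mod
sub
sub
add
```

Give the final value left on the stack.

-23

9    -> 9
1    -> 9 1
80   -> 9 1 80
10   -> 9 1 80 10
mul  -> 9 1 800
11   -> 9 1 800 11
mul  -> 9 1 8800
idiv -> 9 0
add  -> 9
-3   -> 9 -3
0    -> 9 -3 0
12   -> 9 -3 0 12
-14  -> 9 -3 0 12 -14
sub  -> 9 -3 0 26
sub  -> 9 -3 -26
mod  -> 9 -3
mul  -> -27
-6   -> -27 -6
76   -> -27 -6 76
4    -> -27 -6 76 4
10   -> -27 -6 76 4 10
idiv -> -27 -6 76 0
sub  -> -27 -6 76
sub  -> -27 -82
dup  -> -27 -82 -82
9    -> -27 -82 -82 9
-5   -> -27 -82 -82 9 -5
mod  -> -27 -82 -82 4
sub  -> -27 -82 -86
sub  -> -27 4
add  -> -23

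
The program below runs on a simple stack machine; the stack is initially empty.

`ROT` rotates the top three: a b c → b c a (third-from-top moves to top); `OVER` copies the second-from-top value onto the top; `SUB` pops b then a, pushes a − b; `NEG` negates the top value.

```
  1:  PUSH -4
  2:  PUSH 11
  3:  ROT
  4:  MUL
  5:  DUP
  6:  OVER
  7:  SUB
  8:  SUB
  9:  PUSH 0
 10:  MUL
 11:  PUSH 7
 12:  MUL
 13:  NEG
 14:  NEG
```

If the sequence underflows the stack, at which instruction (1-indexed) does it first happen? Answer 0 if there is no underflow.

3

PUSH -4 : [-4]
PUSH 11 : [-4, 11]
ROT  — needs 3 operands, stack has 2 → underflow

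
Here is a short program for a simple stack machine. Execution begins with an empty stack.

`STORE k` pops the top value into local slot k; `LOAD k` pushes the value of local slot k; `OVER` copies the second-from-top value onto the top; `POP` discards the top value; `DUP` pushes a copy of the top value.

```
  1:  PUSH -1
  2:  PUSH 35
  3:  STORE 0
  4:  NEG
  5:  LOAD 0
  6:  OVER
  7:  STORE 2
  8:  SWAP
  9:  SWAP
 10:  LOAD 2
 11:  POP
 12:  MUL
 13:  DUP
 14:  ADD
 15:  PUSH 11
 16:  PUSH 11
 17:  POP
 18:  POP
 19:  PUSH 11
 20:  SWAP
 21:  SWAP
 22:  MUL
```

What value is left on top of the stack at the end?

PUSH -1 : -1
PUSH 35 : -1 35
STORE 0 : -1
NEG     : 1
LOAD 0  : 1 35
OVER    : 1 35 1
STORE 2 : 1 35
SWAP    : 35 1
SWAP    : 1 35
LOAD 2  : 1 35 1
POP     : 1 35
MUL     : 35
DUP     : 35 35
ADD     : 70
PUSH 11 : 70 11
PUSH 11 : 70 11 11
POP     : 70 11
POP     : 70
PUSH 11 : 70 11
SWAP    : 11 70
SWAP    : 70 11
MUL     : 770

770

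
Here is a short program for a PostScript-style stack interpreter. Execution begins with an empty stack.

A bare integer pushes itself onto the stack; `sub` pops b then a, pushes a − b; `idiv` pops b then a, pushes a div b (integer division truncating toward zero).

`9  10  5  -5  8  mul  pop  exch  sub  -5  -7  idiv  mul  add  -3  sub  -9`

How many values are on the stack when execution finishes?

2

9    : [9]
10   : [9, 10]
5    : [9, 10, 5]
-5   : [9, 10, 5, -5]
8    : [9, 10, 5, -5, 8]
mul  : [9, 10, 5, -40]
pop  : [9, 10, 5]
exch : [9, 5, 10]
sub  : [9, -5]
-5   : [9, -5, -5]
-7   : [9, -5, -5, -7]
idiv : [9, -5, 0]
mul  : [9, 0]
add  : [9]
-3   : [9, -3]
sub  : [12]
-9   : [12, -9]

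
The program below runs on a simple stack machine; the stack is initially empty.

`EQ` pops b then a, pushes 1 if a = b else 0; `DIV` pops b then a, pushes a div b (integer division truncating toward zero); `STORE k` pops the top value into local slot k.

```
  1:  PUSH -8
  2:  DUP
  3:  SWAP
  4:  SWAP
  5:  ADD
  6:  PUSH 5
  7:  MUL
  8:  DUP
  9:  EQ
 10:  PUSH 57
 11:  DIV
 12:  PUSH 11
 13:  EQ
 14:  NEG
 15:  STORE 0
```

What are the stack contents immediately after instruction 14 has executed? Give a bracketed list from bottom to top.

[0]

PUSH -8 -> [-8]
DUP     -> [-8, -8]
SWAP    -> [-8, -8]
SWAP    -> [-8, -8]
ADD     -> [-16]
PUSH 5  -> [-16, 5]
MUL     -> [-80]
DUP     -> [-80, -80]
EQ      -> [1]
PUSH 57 -> [1, 57]
DIV     -> [0]
PUSH 11 -> [0, 11]
EQ      -> [0]
NEG     -> [0]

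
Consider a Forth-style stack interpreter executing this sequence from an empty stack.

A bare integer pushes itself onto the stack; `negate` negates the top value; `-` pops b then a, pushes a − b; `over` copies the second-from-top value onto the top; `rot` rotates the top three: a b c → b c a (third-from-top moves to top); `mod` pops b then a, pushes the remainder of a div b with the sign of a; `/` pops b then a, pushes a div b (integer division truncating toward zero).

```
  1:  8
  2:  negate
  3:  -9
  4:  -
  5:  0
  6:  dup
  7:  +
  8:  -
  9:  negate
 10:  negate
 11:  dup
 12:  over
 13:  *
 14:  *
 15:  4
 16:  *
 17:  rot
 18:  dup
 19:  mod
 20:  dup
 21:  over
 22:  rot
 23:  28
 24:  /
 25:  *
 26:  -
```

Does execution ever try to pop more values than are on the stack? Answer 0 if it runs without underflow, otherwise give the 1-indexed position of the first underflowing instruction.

17

8      -> [8]
negate -> [-8]
-9     -> [-8, -9]
-      -> [1]
0      -> [1, 0]
dup    -> [1, 0, 0]
+      -> [1, 0]
-      -> [1]
negate -> [-1]
negate -> [1]
dup    -> [1, 1]
over   -> [1, 1, 1]
*      -> [1, 1]
*      -> [1]
4      -> [1, 4]
*      -> [4]
rot  — needs 3 operands, stack has 1 → underflow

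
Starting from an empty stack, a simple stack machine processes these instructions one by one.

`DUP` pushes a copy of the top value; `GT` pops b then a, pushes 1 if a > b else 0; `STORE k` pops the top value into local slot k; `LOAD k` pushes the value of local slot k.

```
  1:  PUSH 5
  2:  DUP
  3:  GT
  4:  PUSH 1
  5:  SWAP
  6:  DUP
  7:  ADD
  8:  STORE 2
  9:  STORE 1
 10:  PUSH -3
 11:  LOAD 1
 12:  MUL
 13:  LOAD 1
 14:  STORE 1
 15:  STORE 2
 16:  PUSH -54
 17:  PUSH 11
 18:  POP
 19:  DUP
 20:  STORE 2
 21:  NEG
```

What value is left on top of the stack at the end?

PUSH 5   → 5
DUP      → 5 5
GT       → 0
PUSH 1   → 0 1
SWAP     → 1 0
DUP      → 1 0 0
ADD      → 1 0
STORE 2  → 1
STORE 1  → (empty)
PUSH -3  → -3
LOAD 1   → -3 1
MUL      → -3
LOAD 1   → -3 1
STORE 1  → -3
STORE 2  → (empty)
PUSH -54 → -54
PUSH 11  → -54 11
POP      → -54
DUP      → -54 -54
STORE 2  → -54
NEG      → 54

54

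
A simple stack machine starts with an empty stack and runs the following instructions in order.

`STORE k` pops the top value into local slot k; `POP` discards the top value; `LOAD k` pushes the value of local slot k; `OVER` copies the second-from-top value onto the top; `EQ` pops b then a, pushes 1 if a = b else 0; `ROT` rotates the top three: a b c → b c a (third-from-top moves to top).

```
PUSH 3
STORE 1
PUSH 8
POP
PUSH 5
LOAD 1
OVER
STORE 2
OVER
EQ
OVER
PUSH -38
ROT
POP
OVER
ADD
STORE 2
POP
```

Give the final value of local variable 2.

-33

PUSH 3   : 3
STORE 1  : (empty)
PUSH 8   : 8
POP      : (empty)
PUSH 5   : 5
LOAD 1   : 5 3
OVER     : 5 3 5
STORE 2  : 5 3
OVER     : 5 3 5
EQ       : 5 0
OVER     : 5 0 5
PUSH -38 : 5 0 5 -38
ROT      : 5 5 -38 0
POP      : 5 5 -38
OVER     : 5 5 -38 5
ADD      : 5 5 -33
STORE 2  : 5 5
POP      : 5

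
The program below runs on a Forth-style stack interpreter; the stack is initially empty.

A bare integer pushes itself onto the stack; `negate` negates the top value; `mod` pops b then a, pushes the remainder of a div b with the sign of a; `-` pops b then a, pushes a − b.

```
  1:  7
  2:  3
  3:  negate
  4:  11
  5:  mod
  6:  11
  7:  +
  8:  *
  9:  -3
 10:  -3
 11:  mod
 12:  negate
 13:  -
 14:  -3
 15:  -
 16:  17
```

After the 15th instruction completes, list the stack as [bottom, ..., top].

[59]

7      → [7]
3      → [7, 3]
negate → [7, -3]
11     → [7, -3, 11]
mod    → [7, -3]
11     → [7, -3, 11]
+      → [7, 8]
*      → [56]
-3     → [56, -3]
-3     → [56, -3, -3]
mod    → [56, 0]
negate → [56, 0]
-      → [56]
-3     → [56, -3]
-      → [59]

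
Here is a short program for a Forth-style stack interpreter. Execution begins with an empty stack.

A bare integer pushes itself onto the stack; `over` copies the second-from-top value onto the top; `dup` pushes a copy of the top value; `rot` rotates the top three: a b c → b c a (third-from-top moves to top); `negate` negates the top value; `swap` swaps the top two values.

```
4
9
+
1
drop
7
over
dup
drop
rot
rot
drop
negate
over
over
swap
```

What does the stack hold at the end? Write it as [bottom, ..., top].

[13, -13, -13, 13]

4      -> [4]
9      -> [4, 9]
+      -> [13]
1      -> [13, 1]
drop   -> [13]
7      -> [13, 7]
over   -> [13, 7, 13]
dup    -> [13, 7, 13, 13]
drop   -> [13, 7, 13]
rot    -> [7, 13, 13]
rot    -> [13, 13, 7]
drop   -> [13, 13]
negate -> [13, -13]
over   -> [13, -13, 13]
over   -> [13, -13, 13, -13]
swap   -> [13, -13, -13, 13]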